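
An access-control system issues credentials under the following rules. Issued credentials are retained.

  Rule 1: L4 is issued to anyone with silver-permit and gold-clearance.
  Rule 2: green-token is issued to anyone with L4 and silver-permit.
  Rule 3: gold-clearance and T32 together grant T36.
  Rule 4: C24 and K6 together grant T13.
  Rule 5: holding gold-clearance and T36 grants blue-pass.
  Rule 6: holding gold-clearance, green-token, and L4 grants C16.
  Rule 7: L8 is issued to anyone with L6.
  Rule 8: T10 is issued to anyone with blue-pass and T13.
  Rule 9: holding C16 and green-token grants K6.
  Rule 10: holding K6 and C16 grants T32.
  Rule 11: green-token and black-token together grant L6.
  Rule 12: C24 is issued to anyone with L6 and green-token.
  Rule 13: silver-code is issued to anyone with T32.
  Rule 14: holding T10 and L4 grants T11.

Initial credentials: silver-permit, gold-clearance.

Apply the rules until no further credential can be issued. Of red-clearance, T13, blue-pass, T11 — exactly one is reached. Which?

blue-pass

Holding silver-permit and gold-clearance grants L4 (Rule 1).
Holding L4 and silver-permit grants green-token (Rule 2).
Holding gold-clearance, green-token, and L4 grants C16 (Rule 6).
Holding C16 and green-token grants K6 (Rule 9).
Holding K6 and C16 grants T32 (Rule 10).
Holding gold-clearance and T32 grants T36 (Rule 3).
Holding gold-clearance and T36 grants blue-pass (Rule 5).
T13 would need C24 and K6 (Rule 4), but C24 is never granted. T11 would need T10 and L4 (Rule 14), but T10 is never granted. No rule produces red-clearance, and it is not given.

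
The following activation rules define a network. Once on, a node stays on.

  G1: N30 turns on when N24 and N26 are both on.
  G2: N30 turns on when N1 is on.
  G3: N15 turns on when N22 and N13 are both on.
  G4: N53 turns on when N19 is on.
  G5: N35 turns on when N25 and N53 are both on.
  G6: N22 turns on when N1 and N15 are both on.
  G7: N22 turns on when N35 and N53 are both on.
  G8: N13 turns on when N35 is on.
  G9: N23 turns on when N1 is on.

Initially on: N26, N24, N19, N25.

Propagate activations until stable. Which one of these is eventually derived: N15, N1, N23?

G4: N19 on → N53 on.
G5: N25 and N53 on → N35 on.
N35 and N53 are on, so N22 turns on (G7).
G8: N35 on → N13 on.
N22 and N13 are on, so N15 turns on (G3).
No rule produces N1, and it is not given. N23 would need N1 (G9), but N1 never turns on.

N15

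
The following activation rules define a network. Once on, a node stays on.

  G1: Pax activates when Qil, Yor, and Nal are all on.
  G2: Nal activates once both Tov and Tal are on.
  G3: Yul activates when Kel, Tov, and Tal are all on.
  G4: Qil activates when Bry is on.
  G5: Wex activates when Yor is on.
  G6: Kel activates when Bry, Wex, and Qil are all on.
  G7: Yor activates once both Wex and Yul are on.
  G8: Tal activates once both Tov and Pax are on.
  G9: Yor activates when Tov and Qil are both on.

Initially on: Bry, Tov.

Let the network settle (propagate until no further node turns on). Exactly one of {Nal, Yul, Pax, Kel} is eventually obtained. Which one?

Kel

G4: Bry on → Qil on.
G9: Tov and Qil on → Yor on.
Yor is on, so Wex activates (G5).
Bry, Wex, and Qil are on, so Kel activates (G6).
Pax would need Qil, Yor, and Nal (G1), but Nal never turns on. Nal would need Tov and Tal (G2), but Tal never turns on. Yul would need Kel, Tov, and Tal (G3), but Tal never turns on.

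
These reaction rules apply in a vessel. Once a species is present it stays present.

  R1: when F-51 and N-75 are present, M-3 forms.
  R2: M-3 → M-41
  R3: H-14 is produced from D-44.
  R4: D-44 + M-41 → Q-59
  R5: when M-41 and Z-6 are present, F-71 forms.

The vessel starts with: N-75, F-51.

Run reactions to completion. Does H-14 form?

H-14 would need D-44 (R3), but D-44 never forms.

No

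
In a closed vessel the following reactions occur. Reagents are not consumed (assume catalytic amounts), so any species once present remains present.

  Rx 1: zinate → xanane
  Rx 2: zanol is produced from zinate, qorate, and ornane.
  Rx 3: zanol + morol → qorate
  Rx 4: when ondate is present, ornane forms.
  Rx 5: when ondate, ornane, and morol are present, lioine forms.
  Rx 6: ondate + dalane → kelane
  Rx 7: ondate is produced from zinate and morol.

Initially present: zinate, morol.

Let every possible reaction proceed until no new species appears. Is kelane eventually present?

kelane would need ondate and dalane (Rx 6), but dalane never forms.

No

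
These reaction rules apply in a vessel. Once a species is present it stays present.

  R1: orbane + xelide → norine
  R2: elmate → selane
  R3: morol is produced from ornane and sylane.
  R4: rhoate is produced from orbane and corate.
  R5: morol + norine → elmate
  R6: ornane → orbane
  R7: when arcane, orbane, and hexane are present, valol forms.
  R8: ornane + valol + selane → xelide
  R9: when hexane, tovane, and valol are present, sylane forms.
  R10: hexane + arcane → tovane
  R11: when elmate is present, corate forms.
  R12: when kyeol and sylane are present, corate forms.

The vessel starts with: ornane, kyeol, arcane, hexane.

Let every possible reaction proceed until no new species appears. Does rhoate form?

Yes

hexane and arcane present → tovane forms (R10).
ornane present → orbane forms (R6).
arcane, orbane, and hexane present → valol forms (R7).
hexane, tovane, and valol present → sylane forms (R9).
kyeol and sylane present → corate forms (R12).
orbane and corate present → rhoate forms (R4).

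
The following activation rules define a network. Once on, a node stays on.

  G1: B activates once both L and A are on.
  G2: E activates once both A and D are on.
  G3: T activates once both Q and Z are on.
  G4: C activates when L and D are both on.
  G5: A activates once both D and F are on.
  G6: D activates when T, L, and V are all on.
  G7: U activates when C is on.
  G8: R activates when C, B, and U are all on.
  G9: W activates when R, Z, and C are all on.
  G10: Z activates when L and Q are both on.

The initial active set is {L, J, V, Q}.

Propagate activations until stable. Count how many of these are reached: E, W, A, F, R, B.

0

E would need A and D (G2), but A never turns on.
W would need R, Z, and C (G9), but R never turns on.
A would need D and F (G5), but F never turns on.
No rule produces F, and it is not given.
R would need C, B, and U (G8), but B never turns on.
B would need L and A (G1), but A never turns on.
None of the 6 are reached.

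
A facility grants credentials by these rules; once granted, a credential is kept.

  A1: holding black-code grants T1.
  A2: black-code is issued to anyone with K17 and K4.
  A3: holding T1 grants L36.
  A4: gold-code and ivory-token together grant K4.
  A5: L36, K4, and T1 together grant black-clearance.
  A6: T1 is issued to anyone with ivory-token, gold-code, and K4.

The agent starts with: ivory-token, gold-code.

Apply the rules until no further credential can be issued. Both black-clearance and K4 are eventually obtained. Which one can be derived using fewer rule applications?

K4

K4: Holding gold-code and ivory-token grants K4 (A4). [1 rule application]
black-clearance: Holding gold-code and ivory-token grants K4 (A4). Holding ivory-token, gold-code, and K4 grants T1 (A6). Holding T1 grants L36 (A3). Holding L36, K4, and T1 grants black-clearance (A5). [4 rule applications]
K4 needs fewer.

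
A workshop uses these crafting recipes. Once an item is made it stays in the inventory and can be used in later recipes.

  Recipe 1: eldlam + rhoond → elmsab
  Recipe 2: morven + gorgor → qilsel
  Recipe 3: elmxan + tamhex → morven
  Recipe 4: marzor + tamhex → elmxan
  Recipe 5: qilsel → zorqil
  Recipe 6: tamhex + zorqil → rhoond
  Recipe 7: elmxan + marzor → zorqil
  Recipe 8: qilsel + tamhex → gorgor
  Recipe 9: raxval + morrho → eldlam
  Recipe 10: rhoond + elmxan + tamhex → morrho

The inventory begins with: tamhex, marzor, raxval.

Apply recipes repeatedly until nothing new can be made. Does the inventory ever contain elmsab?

Using Recipe 4, marzor and tamhex make elmxan.
elmxan + marzor → zorqil (Recipe 7).
Using Recipe 6, tamhex and zorqil make rhoond.
Using Recipe 10, rhoond, elmxan, and tamhex make morrho.
Using Recipe 9, raxval and morrho make eldlam.
Using Recipe 1, eldlam and rhoond make elmsab.

Yes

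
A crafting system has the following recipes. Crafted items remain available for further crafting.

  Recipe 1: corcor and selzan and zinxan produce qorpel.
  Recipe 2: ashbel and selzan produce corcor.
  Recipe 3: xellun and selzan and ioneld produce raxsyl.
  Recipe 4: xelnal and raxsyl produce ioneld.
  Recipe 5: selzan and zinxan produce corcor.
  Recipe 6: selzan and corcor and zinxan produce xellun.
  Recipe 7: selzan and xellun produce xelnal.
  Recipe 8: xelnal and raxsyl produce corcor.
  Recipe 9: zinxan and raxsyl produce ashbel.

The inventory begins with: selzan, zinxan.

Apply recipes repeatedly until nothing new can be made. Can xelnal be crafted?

Using Recipe 5, selzan and zinxan make corcor.
Using Recipe 6, selzan, corcor, and zinxan make xellun.
Using Recipe 7, selzan and xellun make xelnal.

Yes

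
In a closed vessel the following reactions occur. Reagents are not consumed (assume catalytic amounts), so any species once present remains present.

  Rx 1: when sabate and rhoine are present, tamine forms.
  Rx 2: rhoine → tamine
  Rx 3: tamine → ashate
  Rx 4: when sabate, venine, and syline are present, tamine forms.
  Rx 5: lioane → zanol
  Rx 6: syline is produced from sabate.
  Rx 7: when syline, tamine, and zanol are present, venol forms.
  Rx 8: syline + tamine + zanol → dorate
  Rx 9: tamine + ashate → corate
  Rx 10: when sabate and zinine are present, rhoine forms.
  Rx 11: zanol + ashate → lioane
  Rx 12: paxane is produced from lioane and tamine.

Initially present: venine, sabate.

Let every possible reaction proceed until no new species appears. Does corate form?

sabate present → syline forms (Rx 6).
sabate, venine, and syline present → tamine forms (Rx 4).
tamine present → ashate forms (Rx 3).
tamine and ashate present → corate forms (Rx 9).

Yes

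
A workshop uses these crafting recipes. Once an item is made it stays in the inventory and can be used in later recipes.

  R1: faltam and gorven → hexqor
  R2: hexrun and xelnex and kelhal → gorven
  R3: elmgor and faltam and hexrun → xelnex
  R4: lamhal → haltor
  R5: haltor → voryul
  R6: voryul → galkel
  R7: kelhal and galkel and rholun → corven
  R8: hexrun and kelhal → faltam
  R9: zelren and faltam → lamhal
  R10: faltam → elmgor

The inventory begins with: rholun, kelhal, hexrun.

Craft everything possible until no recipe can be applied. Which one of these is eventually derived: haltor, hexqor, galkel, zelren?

Using R8, hexrun and kelhal make faltam.
faltam → elmgor (R10).
Using R3, elmgor, faltam, and hexrun make xelnex.
hexrun and xelnex and kelhal → gorven (R2).
Using R1, faltam and gorven make hexqor.
haltor would need lamhal (R4), but lamhal is never obtained. No rule produces zelren, and it is not given. galkel would need voryul (R6), but voryul is never obtained.

hexqor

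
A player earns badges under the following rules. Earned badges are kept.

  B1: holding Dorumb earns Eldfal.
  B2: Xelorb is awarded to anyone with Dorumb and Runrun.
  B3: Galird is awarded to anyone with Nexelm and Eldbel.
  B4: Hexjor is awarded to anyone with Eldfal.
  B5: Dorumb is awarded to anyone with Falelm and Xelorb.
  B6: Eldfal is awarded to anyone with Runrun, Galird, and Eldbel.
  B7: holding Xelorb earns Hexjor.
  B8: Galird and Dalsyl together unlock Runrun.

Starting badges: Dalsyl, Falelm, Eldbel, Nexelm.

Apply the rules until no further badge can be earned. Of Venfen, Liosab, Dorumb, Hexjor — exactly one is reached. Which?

With Nexelm and Eldbel, Galird is earned (B3).
With Galird and Dalsyl, Runrun is earned (B8).
With Runrun, Galird, and Eldbel, Eldfal is earned (B6).
With Eldfal, Hexjor is earned (B4).
No rule produces Venfen, and it is not given. Dorumb would need Falelm and Xelorb (B5), but Xelorb is never earned. No rule produces Liosab, and it is not given.

Hexjor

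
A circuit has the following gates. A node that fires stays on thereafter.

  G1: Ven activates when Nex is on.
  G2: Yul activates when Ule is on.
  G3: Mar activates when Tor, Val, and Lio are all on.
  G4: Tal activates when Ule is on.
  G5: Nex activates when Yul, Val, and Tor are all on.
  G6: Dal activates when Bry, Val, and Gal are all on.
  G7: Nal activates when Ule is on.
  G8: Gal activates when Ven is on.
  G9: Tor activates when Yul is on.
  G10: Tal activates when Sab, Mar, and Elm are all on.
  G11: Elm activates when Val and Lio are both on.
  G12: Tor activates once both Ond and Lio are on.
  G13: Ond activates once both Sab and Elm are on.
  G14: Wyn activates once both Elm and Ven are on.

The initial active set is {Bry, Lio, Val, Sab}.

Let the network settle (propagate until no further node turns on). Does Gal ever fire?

Gal would need Ven (G8), but Ven never turns on.

No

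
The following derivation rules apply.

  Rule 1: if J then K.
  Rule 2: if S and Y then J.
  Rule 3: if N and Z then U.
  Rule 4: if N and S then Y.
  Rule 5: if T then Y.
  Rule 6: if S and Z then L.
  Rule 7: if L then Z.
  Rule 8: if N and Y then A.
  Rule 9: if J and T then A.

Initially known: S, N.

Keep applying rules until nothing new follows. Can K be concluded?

From N and S, Rule 4 gives Y.
S and Y hold, so J follows (Rule 2).
From J, Rule 1 gives K.

Yes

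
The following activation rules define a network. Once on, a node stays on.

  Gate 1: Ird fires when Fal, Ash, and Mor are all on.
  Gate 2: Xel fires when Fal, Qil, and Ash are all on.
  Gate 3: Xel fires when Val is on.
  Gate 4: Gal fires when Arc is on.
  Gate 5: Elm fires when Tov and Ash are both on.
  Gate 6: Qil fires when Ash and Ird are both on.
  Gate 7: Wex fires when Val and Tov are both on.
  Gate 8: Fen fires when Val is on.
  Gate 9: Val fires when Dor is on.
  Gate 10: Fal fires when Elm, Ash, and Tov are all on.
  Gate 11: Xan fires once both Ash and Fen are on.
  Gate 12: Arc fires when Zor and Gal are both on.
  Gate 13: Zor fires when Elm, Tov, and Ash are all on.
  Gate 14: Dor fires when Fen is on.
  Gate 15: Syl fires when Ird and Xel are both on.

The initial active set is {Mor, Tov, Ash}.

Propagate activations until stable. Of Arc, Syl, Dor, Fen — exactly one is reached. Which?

Gate 5: Tov and Ash on → Elm on.
Elm, Ash, and Tov are on, so Fal fires (Gate 10).
Gate 1: Fal, Ash, and Mor on → Ird on.
Ash and Ird are on, so Qil fires (Gate 6).
Fal, Qil, and Ash are on, so Xel fires (Gate 2).
Gate 15: Ird and Xel on → Syl on.
Fen would need Val (Gate 8), but Val never turns on. Dor would need Fen (Gate 14), but Fen never turns on. Arc would need Zor and Gal (Gate 12), but Gal never turns on.

Syl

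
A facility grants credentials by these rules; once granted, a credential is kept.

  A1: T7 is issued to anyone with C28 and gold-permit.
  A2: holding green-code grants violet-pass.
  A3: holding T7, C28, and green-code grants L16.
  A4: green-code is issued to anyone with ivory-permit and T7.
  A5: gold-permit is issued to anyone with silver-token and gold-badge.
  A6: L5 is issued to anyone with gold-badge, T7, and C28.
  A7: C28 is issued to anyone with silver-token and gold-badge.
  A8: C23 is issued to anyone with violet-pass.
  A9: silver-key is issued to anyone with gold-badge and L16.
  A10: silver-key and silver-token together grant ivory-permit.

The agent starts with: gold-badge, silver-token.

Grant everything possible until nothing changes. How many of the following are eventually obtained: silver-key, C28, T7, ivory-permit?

Holding silver-token and gold-badge grants gold-permit (A5).
Holding silver-token and gold-badge grants C28 (A7).
Holding C28 and gold-permit grants T7 (A1).
silver-key would need gold-badge and L16 (A9), but L16 is never granted.
C28: reached.
T7: reached.
ivory-permit would need silver-key and silver-token (A10), but silver-key is never granted.
Reached: C28 and T7 — 2 of the 4.

2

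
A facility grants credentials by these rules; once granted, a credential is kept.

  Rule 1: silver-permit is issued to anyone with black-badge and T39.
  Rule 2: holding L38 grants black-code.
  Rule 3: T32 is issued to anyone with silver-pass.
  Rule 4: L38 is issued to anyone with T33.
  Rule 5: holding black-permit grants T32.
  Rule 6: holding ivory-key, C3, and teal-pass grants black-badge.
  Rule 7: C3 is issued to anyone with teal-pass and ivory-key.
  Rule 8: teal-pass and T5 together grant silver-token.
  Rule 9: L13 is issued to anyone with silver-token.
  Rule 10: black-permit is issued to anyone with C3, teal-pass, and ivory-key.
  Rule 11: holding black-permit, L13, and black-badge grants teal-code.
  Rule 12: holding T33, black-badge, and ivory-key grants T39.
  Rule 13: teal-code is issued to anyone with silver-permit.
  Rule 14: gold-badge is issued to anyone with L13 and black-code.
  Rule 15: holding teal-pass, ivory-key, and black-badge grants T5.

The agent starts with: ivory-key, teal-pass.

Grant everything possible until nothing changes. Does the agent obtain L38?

No

L38 would need T33 (Rule 4), but T33 is never granted.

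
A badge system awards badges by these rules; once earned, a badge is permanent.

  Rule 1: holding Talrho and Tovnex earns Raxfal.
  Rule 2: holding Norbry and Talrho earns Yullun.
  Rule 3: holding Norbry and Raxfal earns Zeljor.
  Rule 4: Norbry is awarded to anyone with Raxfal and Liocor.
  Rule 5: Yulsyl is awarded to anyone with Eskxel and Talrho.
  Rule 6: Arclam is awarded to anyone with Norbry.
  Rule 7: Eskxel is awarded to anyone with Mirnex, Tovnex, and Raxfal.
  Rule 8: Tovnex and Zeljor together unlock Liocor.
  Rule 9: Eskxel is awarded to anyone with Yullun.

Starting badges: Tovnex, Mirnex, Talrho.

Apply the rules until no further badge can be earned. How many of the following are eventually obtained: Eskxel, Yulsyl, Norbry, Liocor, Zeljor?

2

With Talrho and Tovnex, Raxfal is earned (Rule 1).
With Mirnex, Tovnex, and Raxfal, Eskxel is earned (Rule 7).
With Eskxel and Talrho, Yulsyl is earned (Rule 5).
Eskxel: reached.
Yulsyl: reached.
Norbry would need Raxfal and Liocor (Rule 4), but Liocor is never earned.
Liocor would need Tovnex and Zeljor (Rule 8), but Zeljor is never earned.
Zeljor would need Norbry and Raxfal (Rule 3), but Norbry is never earned.
Reached: Eskxel and Yulsyl — 2 of the 5.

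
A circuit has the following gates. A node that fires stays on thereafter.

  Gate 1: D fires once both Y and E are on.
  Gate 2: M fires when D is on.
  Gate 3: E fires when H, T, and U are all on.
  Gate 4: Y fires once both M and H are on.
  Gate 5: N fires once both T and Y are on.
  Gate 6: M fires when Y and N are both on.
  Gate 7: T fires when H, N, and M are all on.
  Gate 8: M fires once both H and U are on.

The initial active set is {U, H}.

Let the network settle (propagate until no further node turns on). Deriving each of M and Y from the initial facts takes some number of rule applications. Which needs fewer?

M

M: H and U are on, so M fires (Gate 8). [1 rule application]
Y: H and U are on, so M fires (Gate 8). Gate 4: M and H on → Y on. [2 rule applications]
M needs fewer.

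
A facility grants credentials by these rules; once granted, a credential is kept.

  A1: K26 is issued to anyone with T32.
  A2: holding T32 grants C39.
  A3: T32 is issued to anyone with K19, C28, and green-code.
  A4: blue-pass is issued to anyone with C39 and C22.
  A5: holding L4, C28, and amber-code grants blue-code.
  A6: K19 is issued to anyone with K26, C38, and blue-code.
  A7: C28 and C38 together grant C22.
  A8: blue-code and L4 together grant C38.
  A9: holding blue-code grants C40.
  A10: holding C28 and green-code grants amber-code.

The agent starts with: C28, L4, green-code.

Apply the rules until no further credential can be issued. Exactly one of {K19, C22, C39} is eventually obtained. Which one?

C22

Holding C28 and green-code grants amber-code (A10).
Holding L4, C28, and amber-code grants blue-code (A5).
Holding blue-code and L4 grants C38 (A8).
Holding C28 and C38 grants C22 (A7).
C39 would need T32 (A2), but T32 is never granted. K19 would need K26, C38, and blue-code (A6), but K26 is never granted.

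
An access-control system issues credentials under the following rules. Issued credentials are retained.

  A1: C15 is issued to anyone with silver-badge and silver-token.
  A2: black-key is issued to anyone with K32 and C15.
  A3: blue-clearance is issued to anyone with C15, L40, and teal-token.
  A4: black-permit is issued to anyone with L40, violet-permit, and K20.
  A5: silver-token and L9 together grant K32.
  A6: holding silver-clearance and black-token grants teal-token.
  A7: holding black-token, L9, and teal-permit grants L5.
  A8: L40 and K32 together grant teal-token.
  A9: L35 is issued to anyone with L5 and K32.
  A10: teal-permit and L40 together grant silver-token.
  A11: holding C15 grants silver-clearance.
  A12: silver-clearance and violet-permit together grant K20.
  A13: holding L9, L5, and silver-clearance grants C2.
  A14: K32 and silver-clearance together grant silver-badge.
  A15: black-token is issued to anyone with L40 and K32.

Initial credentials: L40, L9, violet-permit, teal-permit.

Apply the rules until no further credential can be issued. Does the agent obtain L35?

Holding teal-permit and L40 grants silver-token (A10).
Holding silver-token and L9 grants K32 (A5).
Holding L40 and K32 grants black-token (A15).
Holding black-token, L9, and teal-permit grants L5 (A7).
Holding L5 and K32 grants L35 (A9).

Yes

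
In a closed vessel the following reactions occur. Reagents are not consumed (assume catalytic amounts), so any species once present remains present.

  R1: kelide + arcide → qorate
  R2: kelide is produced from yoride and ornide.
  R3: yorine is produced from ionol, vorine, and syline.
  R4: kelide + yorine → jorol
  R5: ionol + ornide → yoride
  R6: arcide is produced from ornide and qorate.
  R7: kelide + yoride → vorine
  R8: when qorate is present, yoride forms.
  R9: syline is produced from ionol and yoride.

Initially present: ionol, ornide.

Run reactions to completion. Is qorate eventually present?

No

qorate would need kelide and arcide (R1), but arcide never forms.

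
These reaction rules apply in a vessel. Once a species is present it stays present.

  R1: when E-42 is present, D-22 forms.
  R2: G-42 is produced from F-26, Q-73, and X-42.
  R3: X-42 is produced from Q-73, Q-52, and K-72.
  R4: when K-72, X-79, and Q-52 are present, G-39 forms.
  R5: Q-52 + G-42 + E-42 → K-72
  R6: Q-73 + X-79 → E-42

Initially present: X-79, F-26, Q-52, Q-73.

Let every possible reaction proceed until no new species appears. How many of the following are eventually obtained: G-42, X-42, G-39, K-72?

G-42 would need F-26, Q-73, and X-42 (R2), but X-42 never forms.
X-42 would need Q-73, Q-52, and K-72 (R3), but K-72 never forms.
G-39 would need K-72, X-79, and Q-52 (R4), but K-72 never forms.
K-72 would need Q-52, G-42, and E-42 (R5), but G-42 never forms.
None of the 4 are reached.

0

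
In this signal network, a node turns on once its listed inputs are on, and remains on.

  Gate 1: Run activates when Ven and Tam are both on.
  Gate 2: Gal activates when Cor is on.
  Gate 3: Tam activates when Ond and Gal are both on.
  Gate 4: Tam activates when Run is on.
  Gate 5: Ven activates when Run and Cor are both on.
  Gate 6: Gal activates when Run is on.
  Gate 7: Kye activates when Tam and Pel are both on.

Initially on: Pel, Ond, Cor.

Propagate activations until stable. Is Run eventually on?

No

Run would need Ven and Tam (Gate 1), but Ven never turns on.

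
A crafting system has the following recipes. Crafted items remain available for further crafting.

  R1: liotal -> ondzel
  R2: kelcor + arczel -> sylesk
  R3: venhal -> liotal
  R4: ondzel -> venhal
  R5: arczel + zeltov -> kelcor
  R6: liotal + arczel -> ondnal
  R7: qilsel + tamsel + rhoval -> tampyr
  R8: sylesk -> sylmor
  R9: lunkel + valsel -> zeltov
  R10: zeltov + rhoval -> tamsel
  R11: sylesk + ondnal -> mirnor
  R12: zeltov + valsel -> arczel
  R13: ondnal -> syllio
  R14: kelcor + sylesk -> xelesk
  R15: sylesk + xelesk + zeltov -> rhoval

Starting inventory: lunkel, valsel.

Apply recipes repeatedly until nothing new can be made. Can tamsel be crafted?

lunkel + valsel -> zeltov (R9).
Using R12, zeltov and valsel make arczel.
arczel + zeltov -> kelcor (R5).
kelcor + arczel -> sylesk (R2).
kelcor + sylesk -> xelesk (R14).
Using R15, sylesk, xelesk, and zeltov make rhoval.
Using R10, zeltov and rhoval make tamsel.

Yes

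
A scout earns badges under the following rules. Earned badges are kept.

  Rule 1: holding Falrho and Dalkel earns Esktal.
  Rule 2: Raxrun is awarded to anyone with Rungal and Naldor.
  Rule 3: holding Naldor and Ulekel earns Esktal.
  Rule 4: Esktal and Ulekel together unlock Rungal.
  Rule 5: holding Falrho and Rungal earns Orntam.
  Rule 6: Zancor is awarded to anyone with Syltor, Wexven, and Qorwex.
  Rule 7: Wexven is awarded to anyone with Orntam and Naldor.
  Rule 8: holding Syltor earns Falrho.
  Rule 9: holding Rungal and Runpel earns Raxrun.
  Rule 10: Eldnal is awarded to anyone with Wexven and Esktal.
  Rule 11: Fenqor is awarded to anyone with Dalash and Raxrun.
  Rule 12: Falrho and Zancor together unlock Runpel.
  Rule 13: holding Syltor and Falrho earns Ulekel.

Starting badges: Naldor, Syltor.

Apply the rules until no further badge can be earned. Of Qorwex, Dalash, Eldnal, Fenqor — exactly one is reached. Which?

With Syltor, Falrho is earned (Rule 8).
With Syltor and Falrho, Ulekel is earned (Rule 13).
With Naldor and Ulekel, Esktal is earned (Rule 3).
With Esktal and Ulekel, Rungal is earned (Rule 4).
With Falrho and Rungal, Orntam is earned (Rule 5).
With Orntam and Naldor, Wexven is earned (Rule 7).
With Wexven and Esktal, Eldnal is earned (Rule 10).
Fenqor would need Dalash and Raxrun (Rule 11), but Dalash is never earned. No rule produces Dalash, and it is not given. No rule produces Qorwex, and it is not given.

Eldnal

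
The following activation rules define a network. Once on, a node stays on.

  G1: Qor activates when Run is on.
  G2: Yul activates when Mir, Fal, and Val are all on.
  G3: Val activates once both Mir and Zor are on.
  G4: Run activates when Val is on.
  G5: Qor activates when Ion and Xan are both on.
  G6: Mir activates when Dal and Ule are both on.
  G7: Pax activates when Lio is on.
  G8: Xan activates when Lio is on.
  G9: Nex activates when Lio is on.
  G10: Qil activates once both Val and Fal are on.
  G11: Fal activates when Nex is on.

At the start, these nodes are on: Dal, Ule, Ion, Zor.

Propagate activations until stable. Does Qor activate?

Dal and Ule are on, so Mir activates (G6).
Mir and Zor are on, so Val activates (G3).
G4: Val on → Run on.
G1: Run on → Qor on.

Yes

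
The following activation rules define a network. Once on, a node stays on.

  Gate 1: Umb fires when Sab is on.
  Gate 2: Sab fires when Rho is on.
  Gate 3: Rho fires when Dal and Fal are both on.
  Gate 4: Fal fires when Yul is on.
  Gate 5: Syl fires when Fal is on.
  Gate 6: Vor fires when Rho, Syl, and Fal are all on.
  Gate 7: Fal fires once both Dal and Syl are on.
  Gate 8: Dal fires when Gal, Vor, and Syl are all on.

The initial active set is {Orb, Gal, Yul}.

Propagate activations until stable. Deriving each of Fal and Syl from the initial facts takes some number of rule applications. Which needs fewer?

Fal: Gate 4: Yul on → Fal on. [1 rule application]
Syl: Gate 4: Yul on → Fal on. Gate 5: Fal on → Syl on. [2 rule applications]
Fal needs fewer.

Fal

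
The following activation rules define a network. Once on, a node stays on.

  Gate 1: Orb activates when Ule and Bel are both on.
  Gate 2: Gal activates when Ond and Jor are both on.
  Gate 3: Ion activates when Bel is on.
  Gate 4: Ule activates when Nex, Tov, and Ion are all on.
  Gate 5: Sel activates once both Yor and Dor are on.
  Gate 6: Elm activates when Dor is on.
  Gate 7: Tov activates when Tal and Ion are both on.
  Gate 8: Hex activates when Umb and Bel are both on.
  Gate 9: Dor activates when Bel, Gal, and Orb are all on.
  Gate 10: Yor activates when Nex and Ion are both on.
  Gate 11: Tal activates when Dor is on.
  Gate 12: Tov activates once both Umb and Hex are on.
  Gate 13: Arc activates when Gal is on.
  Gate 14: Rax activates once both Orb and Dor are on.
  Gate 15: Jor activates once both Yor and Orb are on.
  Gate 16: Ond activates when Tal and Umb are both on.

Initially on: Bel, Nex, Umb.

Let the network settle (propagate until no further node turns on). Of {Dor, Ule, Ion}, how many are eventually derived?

2

Gate 8: Umb and Bel on → Hex on.
Bel is on, so Ion activates (Gate 3).
Umb and Hex are on, so Tov activates (Gate 12).
Gate 4: Nex, Tov, and Ion on → Ule on.
Dor would need Bel, Gal, and Orb (Gate 9), but Gal never turns on.
Ule: reached.
Ion: reached.
Reached: Ule and Ion — 2 of the 3.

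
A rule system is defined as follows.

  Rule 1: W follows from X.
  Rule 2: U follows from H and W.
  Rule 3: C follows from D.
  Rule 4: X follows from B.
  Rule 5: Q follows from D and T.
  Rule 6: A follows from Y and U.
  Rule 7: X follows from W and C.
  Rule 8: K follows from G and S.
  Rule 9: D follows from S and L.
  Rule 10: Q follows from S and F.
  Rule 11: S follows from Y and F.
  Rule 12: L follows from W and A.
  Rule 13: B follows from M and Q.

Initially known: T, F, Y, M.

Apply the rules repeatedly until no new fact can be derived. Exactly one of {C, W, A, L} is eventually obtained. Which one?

Y and F hold, so S follows (Rule 11).
From S and F, Rule 10 gives Q.
From M and Q, Rule 13 gives B.
From B, Rule 4 gives X.
From X, Rule 1 gives W.
C would need D (Rule 3), but D is never established. L would need W and A (Rule 12), but A is never established. A would need Y and U (Rule 6), but U is never established.

W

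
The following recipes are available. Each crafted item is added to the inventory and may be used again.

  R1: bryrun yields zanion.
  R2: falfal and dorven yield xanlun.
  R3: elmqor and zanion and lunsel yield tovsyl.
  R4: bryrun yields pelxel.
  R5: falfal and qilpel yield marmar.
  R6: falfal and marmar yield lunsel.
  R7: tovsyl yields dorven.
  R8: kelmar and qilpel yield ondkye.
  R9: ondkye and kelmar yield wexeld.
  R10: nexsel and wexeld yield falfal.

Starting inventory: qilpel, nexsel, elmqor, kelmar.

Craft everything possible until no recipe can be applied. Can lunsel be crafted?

Using R8, kelmar and qilpel make ondkye.
Using R9, ondkye and kelmar make wexeld.
Using R10, nexsel and wexeld make falfal.
falfal and qilpel → marmar (R5).
Using R6, falfal and marmar make lunsel.

Yes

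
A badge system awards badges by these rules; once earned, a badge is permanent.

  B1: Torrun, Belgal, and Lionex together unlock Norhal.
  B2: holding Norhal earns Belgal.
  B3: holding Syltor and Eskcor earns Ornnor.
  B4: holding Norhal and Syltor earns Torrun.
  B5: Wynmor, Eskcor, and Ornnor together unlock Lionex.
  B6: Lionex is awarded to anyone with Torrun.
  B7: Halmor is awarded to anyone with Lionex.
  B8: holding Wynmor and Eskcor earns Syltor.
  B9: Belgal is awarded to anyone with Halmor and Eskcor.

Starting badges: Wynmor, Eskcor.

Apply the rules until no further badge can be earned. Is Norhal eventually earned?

No

Norhal would need Torrun, Belgal, and Lionex (B1), but Torrun is never earned.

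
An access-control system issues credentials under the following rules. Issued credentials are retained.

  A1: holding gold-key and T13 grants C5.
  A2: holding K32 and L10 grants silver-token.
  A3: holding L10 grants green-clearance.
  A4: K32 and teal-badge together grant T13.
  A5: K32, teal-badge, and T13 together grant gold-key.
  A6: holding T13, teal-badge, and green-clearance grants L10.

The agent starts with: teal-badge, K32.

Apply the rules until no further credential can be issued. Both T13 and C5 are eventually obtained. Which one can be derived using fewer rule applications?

T13

T13: Holding K32 and teal-badge grants T13 (A4). [1 rule application]
C5: Holding K32 and teal-badge grants T13 (A4). Holding K32, teal-badge, and T13 grants gold-key (A5). Holding gold-key and T13 grants C5 (A1). [3 rule applications]
T13 needs fewer.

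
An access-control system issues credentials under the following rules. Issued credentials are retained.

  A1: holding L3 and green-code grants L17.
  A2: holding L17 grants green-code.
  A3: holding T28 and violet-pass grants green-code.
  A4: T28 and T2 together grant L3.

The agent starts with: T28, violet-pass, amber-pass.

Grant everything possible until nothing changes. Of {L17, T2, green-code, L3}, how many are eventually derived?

Holding T28 and violet-pass grants green-code (A3).
L17 would need L3 and green-code (A1), but L3 is never granted.
No rule produces T2, and it is not given.
green-code: reached.
L3 would need T28 and T2 (A4), but T2 is never granted.
Reached: green-code — 1 of the 4.

1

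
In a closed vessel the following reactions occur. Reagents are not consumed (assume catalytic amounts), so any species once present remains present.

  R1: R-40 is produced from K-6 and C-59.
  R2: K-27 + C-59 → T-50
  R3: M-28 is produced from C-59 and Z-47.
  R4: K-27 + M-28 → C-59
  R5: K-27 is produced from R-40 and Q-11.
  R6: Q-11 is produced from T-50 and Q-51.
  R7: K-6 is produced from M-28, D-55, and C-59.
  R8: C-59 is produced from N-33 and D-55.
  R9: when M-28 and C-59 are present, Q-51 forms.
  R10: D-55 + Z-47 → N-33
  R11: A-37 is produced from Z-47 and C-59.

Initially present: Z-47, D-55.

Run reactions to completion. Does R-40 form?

Yes

D-55 and Z-47 present → N-33 forms (R10).
N-33 and D-55 present → C-59 forms (R8).
C-59 and Z-47 present → M-28 forms (R3).
M-28, D-55, and C-59 present → K-6 forms (R7).
K-6 and C-59 present → R-40 forms (R1).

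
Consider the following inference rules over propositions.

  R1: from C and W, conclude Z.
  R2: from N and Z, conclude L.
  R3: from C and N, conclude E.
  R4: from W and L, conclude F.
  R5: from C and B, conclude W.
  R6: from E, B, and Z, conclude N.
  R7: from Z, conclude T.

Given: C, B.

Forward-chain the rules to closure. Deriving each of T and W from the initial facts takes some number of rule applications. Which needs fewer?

W: C and B hold, so W follows (R5). [1 rule application]
T: C and B hold, so W follows (R5). From C and W, R1 gives Z. From Z, R7 gives T. [3 rule applications]
W needs fewer.

W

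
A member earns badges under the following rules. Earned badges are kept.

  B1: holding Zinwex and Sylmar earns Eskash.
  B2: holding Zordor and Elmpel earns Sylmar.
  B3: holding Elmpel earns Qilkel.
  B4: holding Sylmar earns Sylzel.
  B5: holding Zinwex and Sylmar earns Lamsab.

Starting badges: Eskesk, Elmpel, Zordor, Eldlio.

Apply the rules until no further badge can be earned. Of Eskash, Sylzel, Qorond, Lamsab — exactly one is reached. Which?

With Zordor and Elmpel, Sylmar is earned (B2).
With Sylmar, Sylzel is earned (B4).
Eskash would need Zinwex and Sylmar (B1), but Zinwex is never earned. No rule produces Qorond, and it is not given. Lamsab would need Zinwex and Sylmar (B5), but Zinwex is never earned.

Sylzel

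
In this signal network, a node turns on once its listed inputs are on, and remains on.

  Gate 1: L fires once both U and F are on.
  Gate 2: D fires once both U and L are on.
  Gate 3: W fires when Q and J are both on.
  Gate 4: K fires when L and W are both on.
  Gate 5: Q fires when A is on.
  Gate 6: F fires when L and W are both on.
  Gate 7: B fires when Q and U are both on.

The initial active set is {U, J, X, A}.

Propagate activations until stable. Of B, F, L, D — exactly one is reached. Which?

B

A is on, so Q fires (Gate 5).
Gate 7: Q and U on → B on.
L would need U and F (Gate 1), but F never turns on. D would need U and L (Gate 2), but L never turns on. F would need L and W (Gate 6), but L never turns on.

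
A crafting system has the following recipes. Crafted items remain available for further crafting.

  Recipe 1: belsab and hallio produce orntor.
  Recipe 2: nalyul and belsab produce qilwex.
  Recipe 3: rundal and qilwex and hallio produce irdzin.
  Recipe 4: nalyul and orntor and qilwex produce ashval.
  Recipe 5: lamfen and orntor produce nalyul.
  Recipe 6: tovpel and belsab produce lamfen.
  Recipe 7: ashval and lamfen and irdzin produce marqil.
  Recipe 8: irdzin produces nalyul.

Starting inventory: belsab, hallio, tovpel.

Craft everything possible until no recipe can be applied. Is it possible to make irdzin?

No

irdzin would need rundal, qilwex, and hallio (Recipe 3), but rundal is never obtained.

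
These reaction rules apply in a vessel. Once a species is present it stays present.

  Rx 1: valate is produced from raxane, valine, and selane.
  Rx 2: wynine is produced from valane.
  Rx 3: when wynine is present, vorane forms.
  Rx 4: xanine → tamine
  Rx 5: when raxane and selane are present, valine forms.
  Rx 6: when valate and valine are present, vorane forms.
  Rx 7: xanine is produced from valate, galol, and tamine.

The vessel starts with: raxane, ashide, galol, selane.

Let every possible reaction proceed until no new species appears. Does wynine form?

No

wynine would need valane (Rx 2), but valane never forms.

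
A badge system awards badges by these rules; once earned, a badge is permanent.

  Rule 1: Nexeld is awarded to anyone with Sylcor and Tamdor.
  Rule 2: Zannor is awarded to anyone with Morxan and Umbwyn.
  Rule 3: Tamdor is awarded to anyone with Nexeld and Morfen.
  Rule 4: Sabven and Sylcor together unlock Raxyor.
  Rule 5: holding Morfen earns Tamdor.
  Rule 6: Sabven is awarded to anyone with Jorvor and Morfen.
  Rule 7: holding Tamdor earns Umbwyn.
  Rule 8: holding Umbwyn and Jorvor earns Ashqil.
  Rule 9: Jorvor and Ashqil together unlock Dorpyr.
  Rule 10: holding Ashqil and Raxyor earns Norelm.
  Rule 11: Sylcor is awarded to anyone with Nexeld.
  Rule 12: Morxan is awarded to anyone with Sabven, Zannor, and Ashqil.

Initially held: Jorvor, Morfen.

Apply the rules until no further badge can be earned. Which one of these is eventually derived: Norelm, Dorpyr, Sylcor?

With Morfen, Tamdor is earned (Rule 5).
With Tamdor, Umbwyn is earned (Rule 7).
With Umbwyn and Jorvor, Ashqil is earned (Rule 8).
With Jorvor and Ashqil, Dorpyr is earned (Rule 9).
Norelm would need Ashqil and Raxyor (Rule 10), but Raxyor is never earned. Sylcor would need Nexeld (Rule 11), but Nexeld is never earned.

Dorpyr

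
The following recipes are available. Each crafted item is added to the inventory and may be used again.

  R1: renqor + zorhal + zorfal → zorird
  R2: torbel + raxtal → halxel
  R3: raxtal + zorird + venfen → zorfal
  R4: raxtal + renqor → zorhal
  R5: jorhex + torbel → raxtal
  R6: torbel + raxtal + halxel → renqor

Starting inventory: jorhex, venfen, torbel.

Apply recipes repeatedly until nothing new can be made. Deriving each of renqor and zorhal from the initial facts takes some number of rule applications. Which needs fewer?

renqor

renqor: jorhex + torbel → raxtal (R5). torbel + raxtal → halxel (R2). Using R6, torbel, raxtal, and halxel make renqor. [3 rule applications]
zorhal: jorhex + torbel → raxtal (R5). torbel + raxtal → halxel (R2). Using R6, torbel, raxtal, and halxel make renqor. raxtal + renqor → zorhal (R4). [4 rule applications]
renqor needs fewer.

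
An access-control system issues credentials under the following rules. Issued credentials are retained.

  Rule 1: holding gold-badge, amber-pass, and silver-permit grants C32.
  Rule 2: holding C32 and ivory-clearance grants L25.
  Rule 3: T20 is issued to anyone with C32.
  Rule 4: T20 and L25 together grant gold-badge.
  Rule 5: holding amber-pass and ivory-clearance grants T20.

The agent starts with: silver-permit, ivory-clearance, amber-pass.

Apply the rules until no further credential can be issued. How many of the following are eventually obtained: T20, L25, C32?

Holding amber-pass and ivory-clearance grants T20 (Rule 5).
T20: reached.
L25 would need C32 and ivory-clearance (Rule 2), but C32 is never granted.
C32 would need gold-badge, amber-pass, and silver-permit (Rule 1), but gold-badge is never granted.
Reached: T20 — 1 of the 3.

1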